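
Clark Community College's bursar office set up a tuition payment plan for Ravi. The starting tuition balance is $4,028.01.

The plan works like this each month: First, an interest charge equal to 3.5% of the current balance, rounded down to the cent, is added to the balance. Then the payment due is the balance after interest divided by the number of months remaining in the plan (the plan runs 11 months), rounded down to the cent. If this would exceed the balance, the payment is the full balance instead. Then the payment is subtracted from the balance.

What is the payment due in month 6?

Month 1: $4,028.01 +$140.98 interest = $4,168.99; pay $378.99 → $3,790.00
Month 2: $3,790.00 +$132.65 interest = $3,922.65; pay $392.26 → $3,530.39
Month 3: $3,530.39 +$123.56 interest = $3,653.95; pay $405.99 → $3,247.96
Month 4: $3,247.96 +$113.67 interest = $3,361.63; pay $420.20 → $2,941.43
Month 5: $2,941.43 +$102.95 interest = $3,044.38; pay $434.91 → $2,609.47
Month 6: $2,609.47 +$91.33 interest = $2,700.80; pay $450.13 → $2,250.67

$450.13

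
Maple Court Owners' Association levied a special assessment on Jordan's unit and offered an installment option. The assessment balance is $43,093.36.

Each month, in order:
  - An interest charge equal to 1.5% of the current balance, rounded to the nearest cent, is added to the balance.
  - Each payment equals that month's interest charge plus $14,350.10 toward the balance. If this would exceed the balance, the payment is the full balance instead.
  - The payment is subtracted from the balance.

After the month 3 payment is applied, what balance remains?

Month 1: opening $43,093.36; interest $646.40 → $43,739.76; payment $14,996.50; balance $28,743.26
Month 2: opening $28,743.26; interest $431.15 → $29,174.41; payment $14,781.25; balance $14,393.16
Month 3: opening $14,393.16; interest $215.90 → $14,609.06; payment $14,566.00; balance $43.06

$43.06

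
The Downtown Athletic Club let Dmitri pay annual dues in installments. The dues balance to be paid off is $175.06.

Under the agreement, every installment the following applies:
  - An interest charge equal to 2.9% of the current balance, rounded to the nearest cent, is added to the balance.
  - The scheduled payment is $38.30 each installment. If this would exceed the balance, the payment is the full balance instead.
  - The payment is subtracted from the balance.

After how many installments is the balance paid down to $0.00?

# | Opening | Interest | Payment | End bal
1 | $175.06 | $5.08 | $38.30 | $141.84
2 | $141.84 | $4.11 | $38.30 | $107.65
3 | $107.65 | $3.12 | $38.30 | $72.47
4 | $72.47 | $2.10 | $38.30 | $36.27
5 | $36.27 | $1.05 | $37.32 | $0.00
Balance reaches $0.00 in installment 5.

5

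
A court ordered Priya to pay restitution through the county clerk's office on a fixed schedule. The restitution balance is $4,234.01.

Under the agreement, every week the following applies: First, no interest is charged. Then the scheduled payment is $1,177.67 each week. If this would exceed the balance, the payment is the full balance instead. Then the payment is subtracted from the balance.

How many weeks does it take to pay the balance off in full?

4

Week 1: opening $4,234.01; payment $1,177.67; balance $3,056.34
Week 2: opening $3,056.34; payment $1,177.67; balance $1,878.67
Week 3: opening $1,878.67; payment $1,177.67; balance $701.00
Week 4: opening $701.00; payment $701.00; balance $0.00
Balance reaches $0.00 in week 4.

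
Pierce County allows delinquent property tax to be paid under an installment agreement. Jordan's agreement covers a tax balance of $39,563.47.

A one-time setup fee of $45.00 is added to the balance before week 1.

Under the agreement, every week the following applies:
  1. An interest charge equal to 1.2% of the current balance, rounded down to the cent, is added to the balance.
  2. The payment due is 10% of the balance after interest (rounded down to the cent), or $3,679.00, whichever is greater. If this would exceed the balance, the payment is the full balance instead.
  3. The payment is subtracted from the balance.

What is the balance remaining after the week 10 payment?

Week 1: opening $39,608.47; interest $475.30 → $40,083.77; payment $4,008.37; balance $36,075.40
Week 2: opening $36,075.40; interest $432.90 → $36,508.30; payment $3,679.00; balance $32,829.30
Week 3: opening $32,829.30; interest $393.95 → $33,223.25; payment $3,679.00; balance $29,544.25
Week 4: opening $29,544.25; interest $354.53 → $29,898.78; payment $3,679.00; balance $26,219.78
Week 5: opening $26,219.78; interest $314.63 → $26,534.41; payment $3,679.00; balance $22,855.41
Week 6: opening $22,855.41; interest $274.26 → $23,129.67; payment $3,679.00; balance $19,450.67
Week 7: opening $19,450.67; interest $233.40 → $19,684.07; payment $3,679.00; balance $16,005.07
Week 8: opening $16,005.07; interest $192.06 → $16,197.13; payment $3,679.00; balance $12,518.13
Week 9: opening $12,518.13; interest $150.21 → $12,668.34; payment $3,679.00; balance $8,989.34
Week 10: opening $8,989.34; interest $107.87 → $9,097.21; payment $3,679.00; balance $5,418.21

$5,418.21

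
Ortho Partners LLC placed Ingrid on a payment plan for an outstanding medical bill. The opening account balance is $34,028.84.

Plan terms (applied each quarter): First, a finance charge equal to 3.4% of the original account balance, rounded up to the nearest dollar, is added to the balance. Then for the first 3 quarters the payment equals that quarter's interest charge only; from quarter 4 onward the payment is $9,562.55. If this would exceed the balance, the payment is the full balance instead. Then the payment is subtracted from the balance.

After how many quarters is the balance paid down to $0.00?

Quarter 1: opening $34,028.84; interest $1,157.00 → $35,185.84; payment $1,157.00; balance $34,028.84
Quarter 2: opening $34,028.84; interest $1,157.00 → $35,185.84; payment $1,157.00; balance $34,028.84
Quarter 3: opening $34,028.84; interest $1,157.00 → $35,185.84; payment $1,157.00; balance $34,028.84
Quarter 4: opening $34,028.84; interest $1,157.00 → $35,185.84; payment $9,562.55; balance $25,623.29
Quarter 5: opening $25,623.29; interest $1,157.00 → $26,780.29; payment $9,562.55; balance $17,217.74
Quarter 6: opening $17,217.74; interest $1,157.00 → $18,374.74; payment $9,562.55; balance $8,812.19
Quarter 7: opening $8,812.19; interest $1,157.00 → $9,969.19; payment $9,562.55; balance $406.64
Quarter 8: opening $406.64; interest $1,157.00 → $1,563.64; payment $1,563.64; balance $0.00
Balance reaches $0.00 in quarter 8.

8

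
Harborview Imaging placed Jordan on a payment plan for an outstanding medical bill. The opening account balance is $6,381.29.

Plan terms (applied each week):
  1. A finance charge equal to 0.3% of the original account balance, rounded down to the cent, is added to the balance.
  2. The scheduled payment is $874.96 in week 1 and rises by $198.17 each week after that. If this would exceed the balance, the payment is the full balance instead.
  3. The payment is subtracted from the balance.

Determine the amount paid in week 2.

# | Opening | Interest | Payment | End bal
1 | $6,381.29 | $19.14 | $874.96 | $5,525.47
2 | $5,525.47 | $19.14 | $1,073.13 | $4,471.48

$1,073.13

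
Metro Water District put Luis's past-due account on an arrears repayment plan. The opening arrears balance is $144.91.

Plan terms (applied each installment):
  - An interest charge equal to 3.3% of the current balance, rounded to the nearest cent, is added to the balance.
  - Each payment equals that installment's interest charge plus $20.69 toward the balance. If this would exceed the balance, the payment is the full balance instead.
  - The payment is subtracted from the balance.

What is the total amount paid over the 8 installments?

$164.05

# | Opening | Interest | Payment | End bal
1 | $144.91 | $4.78 | $25.47 | $124.22
2 | $124.22 | $4.10 | $24.79 | $103.53
3 | $103.53 | $3.42 | $24.11 | $82.84
4 | $82.84 | $2.73 | $23.42 | $62.15
5 | $62.15 | $2.05 | $22.74 | $41.46
6 | $41.46 | $1.37 | $22.06 | $20.77
7 | $20.77 | $0.69 | $21.38 | $0.08
8 | $0.08 | $0.00 | $0.08 | $0.00
Total paid: $164.05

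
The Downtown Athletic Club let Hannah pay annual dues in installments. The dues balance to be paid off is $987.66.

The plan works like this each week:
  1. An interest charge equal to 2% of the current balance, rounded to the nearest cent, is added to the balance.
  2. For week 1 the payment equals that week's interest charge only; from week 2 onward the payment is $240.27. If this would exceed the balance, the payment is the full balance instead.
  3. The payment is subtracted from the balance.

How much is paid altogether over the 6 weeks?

Week 1: $987.66 +$19.75 interest = $1,007.41; pay $19.75 → $987.66
Week 2: $987.66 +$19.75 interest = $1,007.41; pay $240.27 → $767.14
Week 3: $767.14 +$15.34 interest = $782.48; pay $240.27 → $542.21
Week 4: $542.21 +$10.84 interest = $553.05; pay $240.27 → $312.78
Week 5: $312.78 +$6.26 interest = $319.04; pay $240.27 → $78.77
Week 6: $78.77 +$1.58 interest = $80.35; pay $80.35 → $0.00
Total paid: $1,061.18

$1,061.18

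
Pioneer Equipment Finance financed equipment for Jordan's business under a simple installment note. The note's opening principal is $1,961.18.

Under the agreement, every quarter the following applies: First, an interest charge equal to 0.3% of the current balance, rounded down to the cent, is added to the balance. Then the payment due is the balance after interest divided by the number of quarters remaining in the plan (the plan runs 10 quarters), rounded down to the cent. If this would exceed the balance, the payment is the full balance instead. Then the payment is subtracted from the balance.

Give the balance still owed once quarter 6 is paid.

# | Opening | Interest | Payment | End bal
1 | $1,961.18 | $5.88 | $196.70 | $1,770.36
2 | $1,770.36 | $5.31 | $197.29 | $1,578.38
3 | $1,578.38 | $4.73 | $197.88 | $1,385.23
4 | $1,385.23 | $4.15 | $198.48 | $1,190.90
5 | $1,190.90 | $3.57 | $199.07 | $995.40
6 | $995.40 | $2.98 | $199.67 | $798.71

$798.71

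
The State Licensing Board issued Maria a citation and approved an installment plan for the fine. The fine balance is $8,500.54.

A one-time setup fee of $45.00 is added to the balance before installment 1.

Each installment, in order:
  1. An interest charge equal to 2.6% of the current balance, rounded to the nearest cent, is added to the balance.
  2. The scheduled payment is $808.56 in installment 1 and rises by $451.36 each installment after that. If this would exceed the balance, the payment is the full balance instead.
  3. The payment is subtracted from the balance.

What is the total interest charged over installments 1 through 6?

Installment 1: opening $8,545.54; interest $222.18 → $8,767.72; payment $808.56; balance $7,959.16
Installment 2: opening $7,959.16; interest $206.94 → $8,166.10; payment $1,259.92; balance $6,906.18
Installment 3: opening $6,906.18; interest $179.56 → $7,085.74; payment $1,711.28; balance $5,374.46
Installment 4: opening $5,374.46; interest $139.74 → $5,514.20; payment $2,162.64; balance $3,351.56
Installment 5: opening $3,351.56; interest $87.14 → $3,438.70; payment $2,614.00; balance $824.70
Installment 6: opening $824.70; interest $21.44 → $846.14; payment $846.14; balance $0.00
Total interest: $222.18 + $206.94 + $179.56 + $139.74 + $87.14 + $21.44 = $857.00

$857.00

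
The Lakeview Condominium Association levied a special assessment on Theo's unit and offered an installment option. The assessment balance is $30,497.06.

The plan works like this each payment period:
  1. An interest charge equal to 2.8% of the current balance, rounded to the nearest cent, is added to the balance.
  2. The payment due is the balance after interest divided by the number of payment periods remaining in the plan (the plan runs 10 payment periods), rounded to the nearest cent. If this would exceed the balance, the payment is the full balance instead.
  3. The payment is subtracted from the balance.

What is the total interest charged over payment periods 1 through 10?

Payment period 1: opening $30,497.06; interest $853.92 → $31,350.98; payment $3,135.10; balance $28,215.88
Payment period 2: opening $28,215.88; interest $790.04 → $29,005.92; payment $3,222.88; balance $25,783.04
Payment period 3: opening $25,783.04; interest $721.93 → $26,504.97; payment $3,313.12; balance $23,191.85
Payment period 4: opening $23,191.85; interest $649.37 → $23,841.22; payment $3,405.89; balance $20,435.33
Payment period 5: opening $20,435.33; interest $572.19 → $21,007.52; payment $3,501.25; balance $17,506.27
Payment period 6: opening $17,506.27; interest $490.18 → $17,996.45; payment $3,599.29; balance $14,397.16
Payment period 7: opening $14,397.16; interest $403.12 → $14,800.28; payment $3,700.07; balance $11,100.21
Payment period 8: opening $11,100.21; interest $310.81 → $11,411.02; payment $3,803.67; balance $7,607.35
Payment period 9: opening $7,607.35; interest $213.01 → $7,820.36; payment $3,910.18; balance $3,910.18
Payment period 10: opening $3,910.18; interest $109.49 → $4,019.67; payment $4,019.67; balance $0.00
Total interest: $853.92 + $790.04 + $721.93 + $649.37 + $572.19 + $490.18 + $403.12 + $310.81 + $213.01 + $109.49 = $5,114.06

$5,114.06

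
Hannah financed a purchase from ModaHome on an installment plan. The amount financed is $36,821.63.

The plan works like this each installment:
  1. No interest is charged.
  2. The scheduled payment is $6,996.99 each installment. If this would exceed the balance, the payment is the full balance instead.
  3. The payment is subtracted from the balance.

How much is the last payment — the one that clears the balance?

$1,836.68

Installment 1: opening $36,821.63; payment $6,996.99; balance $29,824.64
Installment 2: opening $29,824.64; payment $6,996.99; balance $22,827.65
Installment 3: opening $22,827.65; payment $6,996.99; balance $15,830.66
Installment 4: opening $15,830.66; payment $6,996.99; balance $8,833.67
Installment 5: opening $8,833.67; payment $6,996.99; balance $1,836.68
Installment 6: opening $1,836.68; payment $1,836.68; balance $0.00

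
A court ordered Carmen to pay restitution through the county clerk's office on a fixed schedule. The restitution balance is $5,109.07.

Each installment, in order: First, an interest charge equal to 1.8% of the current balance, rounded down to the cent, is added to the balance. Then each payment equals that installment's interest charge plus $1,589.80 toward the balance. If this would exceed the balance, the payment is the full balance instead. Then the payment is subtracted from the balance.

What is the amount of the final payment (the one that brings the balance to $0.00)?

$345.78

Installment 1: $5,109.07 +$91.96 interest = $5,201.03; pay $1,681.76 → $3,519.27
Installment 2: $3,519.27 +$63.34 interest = $3,582.61; pay $1,653.14 → $1,929.47
Installment 3: $1,929.47 +$34.73 interest = $1,964.20; pay $1,624.53 → $339.67
Installment 4: $339.67 +$6.11 interest = $345.78; pay $345.78 → $0.00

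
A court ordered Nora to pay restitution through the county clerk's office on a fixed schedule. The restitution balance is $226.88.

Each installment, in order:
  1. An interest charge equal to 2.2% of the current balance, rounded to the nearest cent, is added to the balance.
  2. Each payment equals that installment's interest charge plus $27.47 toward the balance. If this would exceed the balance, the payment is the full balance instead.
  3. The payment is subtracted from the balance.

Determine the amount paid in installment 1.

Installment 1: opening $226.88; interest $4.99 → $231.87; payment $32.46; balance $199.41

$32.46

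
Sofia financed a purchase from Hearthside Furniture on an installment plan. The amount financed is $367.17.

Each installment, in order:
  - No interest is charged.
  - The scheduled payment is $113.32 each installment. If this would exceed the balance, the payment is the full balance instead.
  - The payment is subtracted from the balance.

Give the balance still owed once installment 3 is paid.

$27.21

Installment 1: opening $367.17; payment $113.32; balance $253.85
Installment 2: opening $253.85; payment $113.32; balance $140.53
Installment 3: opening $140.53; payment $113.32; balance $27.21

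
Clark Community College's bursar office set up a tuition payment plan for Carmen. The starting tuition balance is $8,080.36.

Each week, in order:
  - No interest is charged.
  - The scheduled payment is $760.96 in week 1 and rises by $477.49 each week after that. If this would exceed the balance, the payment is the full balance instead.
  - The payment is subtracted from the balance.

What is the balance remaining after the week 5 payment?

# | Opening | Payment | End bal
1 | $8,080.36 | $760.96 | $7,319.40
2 | $7,319.40 | $1,238.45 | $6,080.95
3 | $6,080.95 | $1,715.94 | $4,365.01
4 | $4,365.01 | $2,193.43 | $2,171.58
5 | $2,171.58 | $2,171.58 | $0.00

$0.00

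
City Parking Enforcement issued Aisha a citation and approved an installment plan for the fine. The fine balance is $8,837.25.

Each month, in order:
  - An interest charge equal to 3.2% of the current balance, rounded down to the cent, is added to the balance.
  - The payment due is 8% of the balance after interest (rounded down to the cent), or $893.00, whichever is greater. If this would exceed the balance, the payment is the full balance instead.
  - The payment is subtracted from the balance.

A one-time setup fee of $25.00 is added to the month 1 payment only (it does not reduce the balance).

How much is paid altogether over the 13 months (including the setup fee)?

$10,821.51

Month 1: opening $8,837.25; interest $282.79 → $9,120.04; payment $893.00 (+ $25.00 fee); balance $8,227.04
Month 2: opening $8,227.04; interest $263.26 → $8,490.30; payment $893.00; balance $7,597.30
Month 3: opening $7,597.30; interest $243.11 → $7,840.41; payment $893.00; balance $6,947.41
Month 4: opening $6,947.41; interest $222.31 → $7,169.72; payment $893.00; balance $6,276.72
Month 5: opening $6,276.72; interest $200.85 → $6,477.57; payment $893.00; balance $5,584.57
Month 6: opening $5,584.57; interest $178.70 → $5,763.27; payment $893.00; balance $4,870.27
Month 7: opening $4,870.27; interest $155.84 → $5,026.11; payment $893.00; balance $4,133.11
Month 8: opening $4,133.11; interest $132.25 → $4,265.36; payment $893.00; balance $3,372.36
Month 9: opening $3,372.36; interest $107.91 → $3,480.27; payment $893.00; balance $2,587.27
Month 10: opening $2,587.27; interest $82.79 → $2,670.06; payment $893.00; balance $1,777.06
Month 11: opening $1,777.06; interest $56.86 → $1,833.92; payment $893.00; balance $940.92
Month 12: opening $940.92; interest $30.10 → $971.02; payment $893.00; balance $78.02
Month 13: opening $78.02; interest $2.49 → $80.51; payment $80.51; balance $0.00
Total paid: $10,821.51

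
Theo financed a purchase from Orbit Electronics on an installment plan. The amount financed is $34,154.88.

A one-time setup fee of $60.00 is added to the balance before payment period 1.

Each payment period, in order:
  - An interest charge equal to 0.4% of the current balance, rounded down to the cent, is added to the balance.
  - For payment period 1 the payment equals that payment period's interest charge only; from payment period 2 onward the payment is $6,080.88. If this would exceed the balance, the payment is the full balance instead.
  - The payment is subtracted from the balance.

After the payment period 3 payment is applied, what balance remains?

$22,303.05

Payment period 1: opening $34,214.88; interest $136.85 → $34,351.73; payment $136.85; balance $34,214.88
Payment period 2: opening $34,214.88; interest $136.85 → $34,351.73; payment $6,080.88; balance $28,270.85
Payment period 3: opening $28,270.85; interest $113.08 → $28,383.93; payment $6,080.88; balance $22,303.05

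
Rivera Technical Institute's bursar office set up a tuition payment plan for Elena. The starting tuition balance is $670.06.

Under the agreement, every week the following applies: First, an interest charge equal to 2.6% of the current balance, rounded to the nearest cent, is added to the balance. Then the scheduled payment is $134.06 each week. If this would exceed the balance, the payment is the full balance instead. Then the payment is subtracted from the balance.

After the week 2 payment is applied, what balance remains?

Week 1: $670.06 +$17.42 interest = $687.48; pay $134.06 → $553.42
Week 2: $553.42 +$14.39 interest = $567.81; pay $134.06 → $433.75

$433.75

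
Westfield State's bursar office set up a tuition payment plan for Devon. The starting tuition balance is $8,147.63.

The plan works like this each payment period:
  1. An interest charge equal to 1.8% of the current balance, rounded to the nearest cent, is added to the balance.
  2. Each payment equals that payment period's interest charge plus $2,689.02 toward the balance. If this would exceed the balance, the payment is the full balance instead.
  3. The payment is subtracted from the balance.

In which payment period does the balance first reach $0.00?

4

# | Opening | Interest | Payment | End bal
1 | $8,147.63 | $146.66 | $2,835.68 | $5,458.61
2 | $5,458.61 | $98.25 | $2,787.27 | $2,769.59
3 | $2,769.59 | $49.85 | $2,738.87 | $80.57
4 | $80.57 | $1.45 | $82.02 | $0.00
Balance reaches $0.00 in payment period 4.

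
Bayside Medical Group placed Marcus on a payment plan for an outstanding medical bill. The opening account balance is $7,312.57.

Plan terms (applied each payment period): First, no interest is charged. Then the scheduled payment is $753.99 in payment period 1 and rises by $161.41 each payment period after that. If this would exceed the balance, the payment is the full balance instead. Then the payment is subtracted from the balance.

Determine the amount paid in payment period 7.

$367.48

Payment period 1: opening $7,312.57; payment $753.99; balance $6,558.58
Payment period 2: opening $6,558.58; payment $915.40; balance $5,643.18
Payment period 3: opening $5,643.18; payment $1,076.81; balance $4,566.37
Payment period 4: opening $4,566.37; payment $1,238.22; balance $3,328.15
Payment period 5: opening $3,328.15; payment $1,399.63; balance $1,928.52
Payment period 6: opening $1,928.52; payment $1,561.04; balance $367.48
Payment period 7: opening $367.48; payment $367.48; balance $0.00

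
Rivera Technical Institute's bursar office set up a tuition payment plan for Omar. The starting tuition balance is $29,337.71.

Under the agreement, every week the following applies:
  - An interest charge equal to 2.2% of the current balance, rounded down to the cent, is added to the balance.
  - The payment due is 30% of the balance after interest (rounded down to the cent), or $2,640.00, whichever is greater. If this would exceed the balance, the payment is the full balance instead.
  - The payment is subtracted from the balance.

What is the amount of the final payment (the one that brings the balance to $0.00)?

Week 1: $29,337.71 +$645.42 interest = $29,983.13; pay $8,994.93 → $20,988.20
Week 2: $20,988.20 +$461.74 interest = $21,449.94; pay $6,434.98 → $15,014.96
Week 3: $15,014.96 +$330.32 interest = $15,345.28; pay $4,603.58 → $10,741.70
Week 4: $10,741.70 +$236.31 interest = $10,978.01; pay $3,293.40 → $7,684.61
Week 5: $7,684.61 +$169.06 interest = $7,853.67; pay $2,640.00 → $5,213.67
Week 6: $5,213.67 +$114.70 interest = $5,328.37; pay $2,640.00 → $2,688.37
Week 7: $2,688.37 +$59.14 interest = $2,747.51; pay $2,640.00 → $107.51
Week 8: $107.51 +$2.36 interest = $109.87; pay $109.87 → $0.00

$109.87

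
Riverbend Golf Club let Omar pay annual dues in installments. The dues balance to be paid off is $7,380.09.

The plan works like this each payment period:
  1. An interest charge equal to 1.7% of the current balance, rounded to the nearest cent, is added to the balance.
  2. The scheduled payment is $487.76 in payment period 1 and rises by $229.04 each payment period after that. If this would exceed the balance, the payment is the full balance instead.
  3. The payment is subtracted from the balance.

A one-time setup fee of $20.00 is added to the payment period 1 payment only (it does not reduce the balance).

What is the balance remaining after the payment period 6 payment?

Payment period 1: opening $7,380.09; interest $125.46 → $7,505.55; payment $487.76 (+ $20.00 fee); balance $7,017.79
Payment period 2: opening $7,017.79; interest $119.30 → $7,137.09; payment $716.80; balance $6,420.29
Payment period 3: opening $6,420.29; interest $109.14 → $6,529.43; payment $945.84; balance $5,583.59
Payment period 4: opening $5,583.59; interest $94.92 → $5,678.51; payment $1,174.88; balance $4,503.63
Payment period 5: opening $4,503.63; interest $76.56 → $4,580.19; payment $1,403.92; balance $3,176.27
Payment period 6: opening $3,176.27; interest $54.00 → $3,230.27; payment $1,632.96; balance $1,597.31

$1,597.31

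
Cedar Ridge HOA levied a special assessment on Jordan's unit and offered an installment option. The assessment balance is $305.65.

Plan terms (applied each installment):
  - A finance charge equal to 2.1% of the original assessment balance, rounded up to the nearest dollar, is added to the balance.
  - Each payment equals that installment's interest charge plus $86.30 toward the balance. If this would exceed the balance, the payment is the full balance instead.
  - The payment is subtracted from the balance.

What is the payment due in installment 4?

$53.75

Installment 1: opening $305.65; interest $7.00 → $312.65; payment $93.30; balance $219.35
Installment 2: opening $219.35; interest $7.00 → $226.35; payment $93.30; balance $133.05
Installment 3: opening $133.05; interest $7.00 → $140.05; payment $93.30; balance $46.75
Installment 4: opening $46.75; interest $7.00 → $53.75; payment $53.75; balance $0.00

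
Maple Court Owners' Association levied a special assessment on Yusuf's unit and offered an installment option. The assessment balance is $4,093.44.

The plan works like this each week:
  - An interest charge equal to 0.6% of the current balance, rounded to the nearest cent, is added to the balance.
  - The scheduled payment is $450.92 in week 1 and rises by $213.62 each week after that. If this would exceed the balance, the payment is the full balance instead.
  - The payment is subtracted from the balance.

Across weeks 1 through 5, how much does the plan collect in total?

$4,177.65

Week 1: opening $4,093.44; interest $24.56 → $4,118.00; payment $450.92; balance $3,667.08
Week 2: opening $3,667.08; interest $22.00 → $3,689.08; payment $664.54; balance $3,024.54
Week 3: opening $3,024.54; interest $18.15 → $3,042.69; payment $878.16; balance $2,164.53
Week 4: opening $2,164.53; interest $12.99 → $2,177.52; payment $1,091.78; balance $1,085.74
Week 5: opening $1,085.74; interest $6.51 → $1,092.25; payment $1,092.25; balance $0.00
Total paid: $4,177.65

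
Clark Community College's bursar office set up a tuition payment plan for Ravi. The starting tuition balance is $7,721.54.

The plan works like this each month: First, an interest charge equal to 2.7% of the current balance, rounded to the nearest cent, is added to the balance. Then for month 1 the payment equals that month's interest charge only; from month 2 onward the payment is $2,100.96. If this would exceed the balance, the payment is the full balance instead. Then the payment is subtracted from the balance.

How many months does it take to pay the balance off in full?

5

Month 1: $7,721.54 +$208.48 interest = $7,930.02; pay $208.48 → $7,721.54
Month 2: $7,721.54 +$208.48 interest = $7,930.02; pay $2,100.96 → $5,829.06
Month 3: $5,829.06 +$157.38 interest = $5,986.44; pay $2,100.96 → $3,885.48
Month 4: $3,885.48 +$104.91 interest = $3,990.39; pay $2,100.96 → $1,889.43
Month 5: $1,889.43 +$51.01 interest = $1,940.44; pay $1,940.44 → $0.00
Balance reaches $0.00 in month 5.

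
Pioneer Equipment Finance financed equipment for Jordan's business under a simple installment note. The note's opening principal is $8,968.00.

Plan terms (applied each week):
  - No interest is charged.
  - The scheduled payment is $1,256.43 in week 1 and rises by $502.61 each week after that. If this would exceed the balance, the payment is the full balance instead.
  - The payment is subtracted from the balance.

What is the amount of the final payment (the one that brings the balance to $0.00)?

Week 1: $8,968.00 − $1,256.43 → $7,711.57
Week 2: $7,711.57 − $1,759.04 → $5,952.53
Week 3: $5,952.53 − $2,261.65 → $3,690.88
Week 4: $3,690.88 − $2,764.26 → $926.62
Week 5: $926.62 − $926.62 → $0.00

$926.62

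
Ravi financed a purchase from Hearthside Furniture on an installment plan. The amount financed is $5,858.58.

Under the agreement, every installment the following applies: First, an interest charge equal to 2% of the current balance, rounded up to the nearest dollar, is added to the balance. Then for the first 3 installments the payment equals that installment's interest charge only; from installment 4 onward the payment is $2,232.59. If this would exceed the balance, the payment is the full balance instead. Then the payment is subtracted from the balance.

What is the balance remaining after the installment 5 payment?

Installment 1: $5,858.58 +$118.00 interest = $5,976.58; pay $118.00 → $5,858.58
Installment 2: $5,858.58 +$118.00 interest = $5,976.58; pay $118.00 → $5,858.58
Installment 3: $5,858.58 +$118.00 interest = $5,976.58; pay $118.00 → $5,858.58
Installment 4: $5,858.58 +$118.00 interest = $5,976.58; pay $2,232.59 → $3,743.99
Installment 5: $3,743.99 +$75.00 interest = $3,818.99; pay $2,232.59 → $1,586.40

$1,586.40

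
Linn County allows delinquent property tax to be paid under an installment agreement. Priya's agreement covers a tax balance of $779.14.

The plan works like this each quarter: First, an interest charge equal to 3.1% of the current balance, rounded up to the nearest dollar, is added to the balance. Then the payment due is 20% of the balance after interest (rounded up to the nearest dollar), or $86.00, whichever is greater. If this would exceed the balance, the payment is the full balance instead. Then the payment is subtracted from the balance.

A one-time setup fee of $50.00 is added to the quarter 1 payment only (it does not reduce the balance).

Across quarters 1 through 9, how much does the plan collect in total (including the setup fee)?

# | Opening | Interest | Payment | Fee | End bal
1 | $779.14 | $25.00 | $161.00 | $50.00 | $643.14
2 | $643.14 | $20.00 | $133.00 | — | $530.14
3 | $530.14 | $17.00 | $110.00 | — | $437.14
4 | $437.14 | $14.00 | $91.00 | — | $360.14
5 | $360.14 | $12.00 | $86.00 | — | $286.14
6 | $286.14 | $9.00 | $86.00 | — | $209.14
7 | $209.14 | $7.00 | $86.00 | — | $130.14
8 | $130.14 | $5.00 | $86.00 | — | $49.14
9 | $49.14 | $2.00 | $51.14 | — | $0.00
Total paid: $940.14

$940.14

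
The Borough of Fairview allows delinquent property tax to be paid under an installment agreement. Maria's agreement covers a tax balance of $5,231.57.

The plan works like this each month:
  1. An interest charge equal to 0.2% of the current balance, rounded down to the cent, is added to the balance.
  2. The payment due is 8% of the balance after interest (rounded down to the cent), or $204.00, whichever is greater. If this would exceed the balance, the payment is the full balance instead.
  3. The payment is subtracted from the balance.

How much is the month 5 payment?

Month 1: opening $5,231.57; interest $10.46 → $5,242.03; payment $419.36; balance $4,822.67
Month 2: opening $4,822.67; interest $9.64 → $4,832.31; payment $386.58; balance $4,445.73
Month 3: opening $4,445.73; interest $8.89 → $4,454.62; payment $356.36; balance $4,098.26
Month 4: opening $4,098.26; interest $8.19 → $4,106.45; payment $328.51; balance $3,777.94
Month 5: opening $3,777.94; interest $7.55 → $3,785.49; payment $302.83; balance $3,482.66

$302.83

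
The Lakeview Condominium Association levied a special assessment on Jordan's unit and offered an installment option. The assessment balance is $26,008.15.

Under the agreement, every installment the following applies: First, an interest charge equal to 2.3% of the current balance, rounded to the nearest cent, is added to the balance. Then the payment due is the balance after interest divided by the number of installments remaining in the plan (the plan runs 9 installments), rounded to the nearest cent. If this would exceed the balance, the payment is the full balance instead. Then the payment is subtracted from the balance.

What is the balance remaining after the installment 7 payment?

$6,776.83

Installment 1: $26,008.15 +$598.19 interest = $26,606.34; pay $2,956.26 → $23,650.08
Installment 2: $23,650.08 +$543.95 interest = $24,194.03; pay $3,024.25 → $21,169.78
Installment 3: $21,169.78 +$486.90 interest = $21,656.68; pay $3,093.81 → $18,562.87
Installment 4: $18,562.87 +$426.95 interest = $18,989.82; pay $3,164.97 → $15,824.85
Installment 5: $15,824.85 +$363.97 interest = $16,188.82; pay $3,237.76 → $12,951.06
Installment 6: $12,951.06 +$297.87 interest = $13,248.93; pay $3,312.23 → $9,936.70
Installment 7: $9,936.70 +$228.54 interest = $10,165.24; pay $3,388.41 → $6,776.83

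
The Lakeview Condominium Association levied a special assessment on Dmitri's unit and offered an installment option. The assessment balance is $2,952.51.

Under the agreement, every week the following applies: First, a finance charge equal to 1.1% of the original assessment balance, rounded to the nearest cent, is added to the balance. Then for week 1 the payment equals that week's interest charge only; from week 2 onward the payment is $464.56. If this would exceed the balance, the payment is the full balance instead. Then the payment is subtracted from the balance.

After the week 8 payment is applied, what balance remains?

Week 1: $2,952.51 +$32.48 interest = $2,984.99; pay $32.48 → $2,952.51
Week 2: $2,952.51 +$32.48 interest = $2,984.99; pay $464.56 → $2,520.43
Week 3: $2,520.43 +$32.48 interest = $2,552.91; pay $464.56 → $2,088.35
Week 4: $2,088.35 +$32.48 interest = $2,120.83; pay $464.56 → $1,656.27
Week 5: $1,656.27 +$32.48 interest = $1,688.75; pay $464.56 → $1,224.19
Week 6: $1,224.19 +$32.48 interest = $1,256.67; pay $464.56 → $792.11
Week 7: $792.11 +$32.48 interest = $824.59; pay $464.56 → $360.03
Week 8: $360.03 +$32.48 interest = $392.51; pay $392.51 → $0.00

$0.00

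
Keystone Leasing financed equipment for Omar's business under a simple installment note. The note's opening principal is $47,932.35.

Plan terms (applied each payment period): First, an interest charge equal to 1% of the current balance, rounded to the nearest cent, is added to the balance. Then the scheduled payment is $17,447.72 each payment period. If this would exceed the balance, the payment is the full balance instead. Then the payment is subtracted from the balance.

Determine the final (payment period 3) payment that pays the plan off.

$13,964.13

Payment period 1: $47,932.35 +$479.32 interest = $48,411.67; pay $17,447.72 → $30,963.95
Payment period 2: $30,963.95 +$309.64 interest = $31,273.59; pay $17,447.72 → $13,825.87
Payment period 3: $13,825.87 +$138.26 interest = $13,964.13; pay $13,964.13 → $0.00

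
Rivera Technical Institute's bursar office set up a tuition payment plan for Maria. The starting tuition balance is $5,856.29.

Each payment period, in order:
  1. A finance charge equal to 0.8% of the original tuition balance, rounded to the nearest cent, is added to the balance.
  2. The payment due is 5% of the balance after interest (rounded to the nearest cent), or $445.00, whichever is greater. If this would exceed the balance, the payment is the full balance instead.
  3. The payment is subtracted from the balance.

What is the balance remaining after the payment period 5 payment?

$3,865.54

Payment period 1: opening $5,856.29; interest $46.85 → $5,903.14; payment $445.00; balance $5,458.14
Payment period 2: opening $5,458.14; interest $46.85 → $5,504.99; payment $445.00; balance $5,059.99
Payment period 3: opening $5,059.99; interest $46.85 → $5,106.84; payment $445.00; balance $4,661.84
Payment period 4: opening $4,661.84; interest $46.85 → $4,708.69; payment $445.00; balance $4,263.69
Payment period 5: opening $4,263.69; interest $46.85 → $4,310.54; payment $445.00; balance $3,865.54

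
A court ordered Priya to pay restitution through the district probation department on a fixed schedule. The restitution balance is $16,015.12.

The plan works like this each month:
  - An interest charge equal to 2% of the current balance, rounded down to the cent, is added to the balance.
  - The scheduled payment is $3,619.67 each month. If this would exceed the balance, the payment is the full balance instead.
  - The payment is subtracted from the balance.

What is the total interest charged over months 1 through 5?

# | Opening | Interest | Payment | End bal
1 | $16,015.12 | $320.30 | $3,619.67 | $12,715.75
2 | $12,715.75 | $254.31 | $3,619.67 | $9,350.39
3 | $9,350.39 | $187.00 | $3,619.67 | $5,917.72
4 | $5,917.72 | $118.35 | $3,619.67 | $2,416.40
5 | $2,416.40 | $48.32 | $2,464.72 | $0.00
Total interest: $320.30 + $254.31 + $187.00 + $118.35 + $48.32 = $928.28

$928.28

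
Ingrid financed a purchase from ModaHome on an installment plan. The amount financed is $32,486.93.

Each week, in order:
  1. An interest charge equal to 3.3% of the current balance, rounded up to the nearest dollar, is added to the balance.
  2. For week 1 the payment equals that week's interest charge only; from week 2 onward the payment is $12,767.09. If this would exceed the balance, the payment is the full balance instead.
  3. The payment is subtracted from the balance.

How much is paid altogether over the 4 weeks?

Week 1: opening $32,486.93; interest $1,073.00 → $33,559.93; payment $1,073.00; balance $32,486.93
Week 2: opening $32,486.93; interest $1,073.00 → $33,559.93; payment $12,767.09; balance $20,792.84
Week 3: opening $20,792.84; interest $687.00 → $21,479.84; payment $12,767.09; balance $8,712.75
Week 4: opening $8,712.75; interest $288.00 → $9,000.75; payment $9,000.75; balance $0.00
Total paid: $35,607.93

$35,607.93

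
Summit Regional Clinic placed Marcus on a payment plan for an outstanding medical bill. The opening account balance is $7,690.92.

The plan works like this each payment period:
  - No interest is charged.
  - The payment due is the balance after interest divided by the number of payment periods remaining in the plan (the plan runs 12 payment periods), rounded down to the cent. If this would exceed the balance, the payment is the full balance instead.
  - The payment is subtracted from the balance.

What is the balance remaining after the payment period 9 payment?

$1,922.73

Payment period 1: opening $7,690.92; payment $640.91; balance $7,050.01
Payment period 2: opening $7,050.01; payment $640.91; balance $6,409.10
Payment period 3: opening $6,409.10; payment $640.91; balance $5,768.19
Payment period 4: opening $5,768.19; payment $640.91; balance $5,127.28
Payment period 5: opening $5,127.28; payment $640.91; balance $4,486.37
Payment period 6: opening $4,486.37; payment $640.91; balance $3,845.46
Payment period 7: opening $3,845.46; payment $640.91; balance $3,204.55
Payment period 8: opening $3,204.55; payment $640.91; balance $2,563.64
Payment period 9: opening $2,563.64; payment $640.91; balance $1,922.73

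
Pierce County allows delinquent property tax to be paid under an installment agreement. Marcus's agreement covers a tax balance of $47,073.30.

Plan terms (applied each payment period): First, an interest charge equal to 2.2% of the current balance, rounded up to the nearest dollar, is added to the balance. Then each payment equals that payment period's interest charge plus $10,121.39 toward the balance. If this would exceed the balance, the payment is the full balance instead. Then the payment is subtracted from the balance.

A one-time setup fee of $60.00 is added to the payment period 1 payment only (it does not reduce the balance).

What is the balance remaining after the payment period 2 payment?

Payment period 1: $47,073.30 +$1,036.00 interest = $48,109.30; pay $11,157.39 (+ $60.00 fee) → $36,951.91
Payment period 2: $36,951.91 +$813.00 interest = $37,764.91; pay $10,934.39 → $26,830.52

$26,830.52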